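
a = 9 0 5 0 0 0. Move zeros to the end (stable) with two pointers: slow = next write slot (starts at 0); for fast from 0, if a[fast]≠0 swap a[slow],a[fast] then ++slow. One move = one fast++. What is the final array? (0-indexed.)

[9, 5, 0, 0, 0, 0]

slow=0 fast=0: a[fast]=9≠0 swap→a[0]=9, slow++,fast++
slow=1 fast=1: a[fast]=0, fast++
slow=1 fast=2: a[fast]=5≠0 swap→a[1]=5, slow++,fast++
slow=2 fast=3: a[fast]=0, fast++
slow=2 fast=4: a[fast]=0, fast++
slow=2 fast=5: a[fast]=0, fast++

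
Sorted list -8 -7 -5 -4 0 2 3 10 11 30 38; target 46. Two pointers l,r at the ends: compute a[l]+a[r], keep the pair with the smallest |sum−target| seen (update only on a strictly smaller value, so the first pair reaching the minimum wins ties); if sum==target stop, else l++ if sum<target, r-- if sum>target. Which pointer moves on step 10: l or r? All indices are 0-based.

l=0 r=10: -8+38=30 d=16 *, l++
l=1 r=10: -7+38=31 d=15 *, l++
l=2 r=10: -5+38=33 d=13 *, l++
l=3 r=10: -4+38=34 d=12 *, l++
l=4 r=10: 0+38=38 d=8 *, l++
l=5 r=10: 2+38=40 d=6 *, l++
l=6 r=10: 3+38=41 d=5 *, l++
l=7 r=10: 10+38=48 d=2 *, r--
l=7 r=9: 10+30=40 d=6, l++
l=8 r=9: 11+30=41 d=5, l++

l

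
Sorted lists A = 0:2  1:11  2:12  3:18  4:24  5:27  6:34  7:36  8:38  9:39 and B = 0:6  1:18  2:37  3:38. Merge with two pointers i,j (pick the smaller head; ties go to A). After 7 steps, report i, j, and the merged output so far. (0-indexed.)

i=0 j=0: A[i]=2<=B[j]=6 take 2, i++
i=1 j=0: A[i]=11>B[j]=6 take 6, j++
i=1 j=1: A[i]=11<=B[j]=18 take 11, i++
i=2 j=1: A[i]=12<=B[j]=18 take 12, i++
i=3 j=1: A[i]=18<=B[j]=18 take 18, i++
i=4 j=1: A[i]=24>B[j]=18 take 18, j++
i=4 j=2: A[i]=24<=B[j]=37 take 24, i++

i=5, j=2, merged so far=[2, 6, 11, 12, 18, 18, 24]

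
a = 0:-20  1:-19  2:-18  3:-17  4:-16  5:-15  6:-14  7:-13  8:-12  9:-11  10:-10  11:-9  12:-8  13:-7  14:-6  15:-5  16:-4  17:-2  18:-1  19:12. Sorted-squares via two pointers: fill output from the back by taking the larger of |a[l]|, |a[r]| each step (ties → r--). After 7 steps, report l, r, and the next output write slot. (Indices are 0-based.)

l=0 r=19: |-20|>|12| out[19]=400, l++
l=1 r=19: |-19|>|12| out[18]=361, l++
l=2 r=19: |-18|>|12| out[17]=324, l++
l=3 r=19: |-17|>|12| out[16]=289, l++
l=4 r=19: |-16|>|12| out[15]=256, l++
l=5 r=19: |-15|>|12| out[14]=225, l++
l=6 r=19: |-14|>|12| out[13]=196, l++

l=7, r=19, next write slot=12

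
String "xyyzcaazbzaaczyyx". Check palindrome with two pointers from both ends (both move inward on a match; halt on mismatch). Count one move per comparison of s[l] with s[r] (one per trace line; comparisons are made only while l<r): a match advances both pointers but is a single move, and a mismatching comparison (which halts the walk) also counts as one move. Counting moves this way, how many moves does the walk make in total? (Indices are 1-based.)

l=1 r=17: 'x'=='x', l++,r--
l=2 r=16: 'y'=='y', l++,r--
l=3 r=15: 'y'=='y', l++,r--
l=4 r=14: 'z'=='z', l++,r--
l=5 r=13: 'c'=='c', l++,r--
l=6 r=12: 'a'=='a', l++,r--
l=7 r=11: 'a'=='a', l++,r--
l=8 r=10: 'z'=='z', l++,r--

8 moves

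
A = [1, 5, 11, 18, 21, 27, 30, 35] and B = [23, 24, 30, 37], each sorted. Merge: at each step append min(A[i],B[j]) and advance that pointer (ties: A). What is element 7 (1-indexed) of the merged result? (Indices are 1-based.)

merged[7] = 24

i=1 j=1: A[i]=1<=B[j]=23 take 1, i++
i=2 j=1: A[i]=5<=B[j]=23 take 5, i++
i=3 j=1: A[i]=11<=B[j]=23 take 11, i++
i=4 j=1: A[i]=18<=B[j]=23 take 18, i++
i=5 j=1: A[i]=21<=B[j]=23 take 21, i++
i=6 j=1: A[i]=27>B[j]=23 take 23, j++
i=6 j=2: A[i]=27>B[j]=24 take 24, j++
i=6 j=3: A[i]=27<=B[j]=30 take 27, i++
i=7 j=3: A[i]=30<=B[j]=30 take 30, i++
i=8 j=3: A[i]=35>B[j]=30 take 30, j++
i=8 j=4: A[i]=35<=B[j]=37 take 35, i++
i=9 j=4: A done, take B[j]=37, j++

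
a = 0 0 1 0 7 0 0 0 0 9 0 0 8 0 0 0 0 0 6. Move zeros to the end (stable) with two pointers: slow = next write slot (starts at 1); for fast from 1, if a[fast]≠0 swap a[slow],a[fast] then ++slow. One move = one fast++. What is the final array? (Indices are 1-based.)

(s=1,f=1) a[fast]=0 → fast++
(s=1,f=2) a[fast]=0 → fast++
(s=1,f=3) a[fast]=1≠0 swap→a[1]=1 → slow++,fast++
(s=2,f=4) a[fast]=0 → fast++
(s=2,f=5) a[fast]=7≠0 swap→a[2]=7 → slow++,fast++
(s=3,f=6) a[fast]=0 → fast++
(s=3,f=7) a[fast]=0 → fast++
(s=3,f=8) a[fast]=0 → fast++
(s=3,f=9) a[fast]=0 → fast++
(s=3,f=10) a[fast]=9≠0 swap→a[3]=9 → slow++,fast++
(s=4,f=11) a[fast]=0 → fast++
(s=4,f=12) a[fast]=0 → fast++
(s=4,f=13) a[fast]=8≠0 swap→a[4]=8 → slow++,fast++
(s=5,f=14) a[fast]=0 → fast++
(s=5,f=15) a[fast]=0 → fast++
(s=5,f=16) a[fast]=0 → fast++
(s=5,f=17) a[fast]=0 → fast++
(s=5,f=18) a[fast]=0 → fast++
(s=5,f=19) a[fast]=6≠0 swap→a[5]=6 → slow++,fast++

[1, 7, 9, 8, 6, 0, 0, 0, 0, 0, 0, 0, 0, 0, 0, 0, 0, 0, 0]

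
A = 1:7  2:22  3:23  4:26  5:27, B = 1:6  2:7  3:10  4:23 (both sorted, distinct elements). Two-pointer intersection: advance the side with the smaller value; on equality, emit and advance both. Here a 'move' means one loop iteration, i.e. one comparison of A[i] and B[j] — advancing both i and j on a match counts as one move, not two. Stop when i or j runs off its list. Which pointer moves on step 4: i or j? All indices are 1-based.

i

i=1 j=1: 7>6, j++
i=1 j=2: 7==7 emit, i++,j++
i=2 j=3: 22>10, j++
i=2 j=4: 22<23, i++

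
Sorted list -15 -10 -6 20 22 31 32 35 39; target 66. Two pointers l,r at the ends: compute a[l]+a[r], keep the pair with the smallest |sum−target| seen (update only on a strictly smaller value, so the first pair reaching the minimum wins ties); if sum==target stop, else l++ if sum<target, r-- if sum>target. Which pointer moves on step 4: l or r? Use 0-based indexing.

l

l=0 r=8: -15+39=24 d=42 *, l++
l=1 r=8: -10+39=29 d=37 *, l++
l=2 r=8: -6+39=33 d=33 *, l++
l=3 r=8: 20+39=59 d=7 *, l++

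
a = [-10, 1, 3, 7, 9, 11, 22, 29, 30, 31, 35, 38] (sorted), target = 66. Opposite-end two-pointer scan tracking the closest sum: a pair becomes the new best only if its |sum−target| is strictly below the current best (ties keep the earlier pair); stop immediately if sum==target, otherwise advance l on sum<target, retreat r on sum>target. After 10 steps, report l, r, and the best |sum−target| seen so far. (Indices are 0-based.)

l=9, r=10, best |Δ|=1

[0,11] -10+38=28 d=38 * → l++
[1,11] 1+38=39 d=27 * → l++
[2,11] 3+38=41 d=25 * → l++
[3,11] 7+38=45 d=21 * → l++
[4,11] 9+38=47 d=19 * → l++
[5,11] 11+38=49 d=17 * → l++
[6,11] 22+38=60 d=6 * → l++
[7,11] 29+38=67 d=1 * → r--
[7,10] 29+35=64 d=2 → l++
[8,10] 30+35=65 d=1 → l++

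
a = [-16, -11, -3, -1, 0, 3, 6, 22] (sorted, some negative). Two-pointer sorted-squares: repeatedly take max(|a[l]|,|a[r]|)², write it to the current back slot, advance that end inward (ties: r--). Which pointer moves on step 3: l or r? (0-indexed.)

l=0 r=7: |-16|<=|22| out[7]=484, r--
l=0 r=6: |-16|>|6| out[6]=256, l++
l=1 r=6: |-11|>|6| out[5]=121, l++

l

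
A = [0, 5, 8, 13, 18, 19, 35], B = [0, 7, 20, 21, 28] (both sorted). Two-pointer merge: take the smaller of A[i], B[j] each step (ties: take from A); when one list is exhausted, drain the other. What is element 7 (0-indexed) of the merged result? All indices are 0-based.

merged[7] = 19

i=0 j=0: A[i]=0<=B[j]=0 take 0, i++
i=1 j=0: A[i]=5>B[j]=0 take 0, j++
i=1 j=1: A[i]=5<=B[j]=7 take 5, i++
i=2 j=1: A[i]=8>B[j]=7 take 7, j++
i=2 j=2: A[i]=8<=B[j]=20 take 8, i++
i=3 j=2: A[i]=13<=B[j]=20 take 13, i++
i=4 j=2: A[i]=18<=B[j]=20 take 18, i++
i=5 j=2: A[i]=19<=B[j]=20 take 19, i++
i=6 j=2: A[i]=35>B[j]=20 take 20, j++
i=6 j=3: A[i]=35>B[j]=21 take 21, j++
i=6 j=4: A[i]=35>B[j]=28 take 28, j++
i=6 j=5: B done, take A[i]=35, i++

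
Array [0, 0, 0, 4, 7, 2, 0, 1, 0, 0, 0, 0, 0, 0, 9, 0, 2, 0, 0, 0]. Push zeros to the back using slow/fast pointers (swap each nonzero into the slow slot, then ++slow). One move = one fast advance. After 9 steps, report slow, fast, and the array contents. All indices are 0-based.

slow=4, fast=9, a=[4, 7, 2, 1, 0, 0, 0, 0, 0, 0, 0, 0, 0, 0, 9, 0, 2, 0, 0, 0]

(s=0,f=0) a[fast]=0 → fast++
(s=0,f=1) a[fast]=0 → fast++
(s=0,f=2) a[fast]=0 → fast++
(s=0,f=3) a[fast]=4≠0 swap→a[0]=4 → slow++,fast++
(s=1,f=4) a[fast]=7≠0 swap→a[1]=7 → slow++,fast++
(s=2,f=5) a[fast]=2≠0 swap→a[2]=2 → slow++,fast++
(s=3,f=6) a[fast]=0 → fast++
(s=3,f=7) a[fast]=1≠0 swap→a[3]=1 → slow++,fast++
(s=4,f=8) a[fast]=0 → fast++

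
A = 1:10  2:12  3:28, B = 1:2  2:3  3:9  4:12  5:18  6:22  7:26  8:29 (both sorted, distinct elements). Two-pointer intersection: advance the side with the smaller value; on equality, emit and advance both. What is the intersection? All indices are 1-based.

intersection = [12]

i=1 j=1: 10>2, j++
i=1 j=2: 10>3, j++
i=1 j=3: 10>9, j++
i=1 j=4: 10<12, i++
i=2 j=4: 12==12 emit, i++,j++
i=3 j=5: 28>18, j++
i=3 j=6: 28>22, j++
i=3 j=7: 28>26, j++
i=3 j=8: 28<29, i++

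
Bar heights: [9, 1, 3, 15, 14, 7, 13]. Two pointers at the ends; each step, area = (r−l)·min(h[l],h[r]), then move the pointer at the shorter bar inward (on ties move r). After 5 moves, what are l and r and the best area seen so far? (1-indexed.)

[1,7] min(9,13)*6=54 best=54 * → l++
[2,7] min(1,13)*5=5 best=54 → l++
[3,7] min(3,13)*4=12 best=54 → l++
[4,7] min(15,13)*3=39 best=54 → r--
[4,6] min(15,7)*2=14 best=54 → r--

l=4, r=5, best area=54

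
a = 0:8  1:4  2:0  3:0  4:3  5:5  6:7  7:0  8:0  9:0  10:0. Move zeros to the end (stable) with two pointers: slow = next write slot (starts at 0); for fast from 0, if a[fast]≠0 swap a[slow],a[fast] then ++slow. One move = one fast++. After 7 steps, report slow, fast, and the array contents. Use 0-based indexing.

(s=0,f=0) a[fast]=8≠0 swap→a[0]=8 → slow++,fast++
(s=1,f=1) a[fast]=4≠0 swap→a[1]=4 → slow++,fast++
(s=2,f=2) a[fast]=0 → fast++
(s=2,f=3) a[fast]=0 → fast++
(s=2,f=4) a[fast]=3≠0 swap→a[2]=3 → slow++,fast++
(s=3,f=5) a[fast]=5≠0 swap→a[3]=5 → slow++,fast++
(s=4,f=6) a[fast]=7≠0 swap→a[4]=7 → slow++,fast++

slow=5, fast=7, a=[8, 4, 3, 5, 7, 0, 0, 0, 0, 0, 0]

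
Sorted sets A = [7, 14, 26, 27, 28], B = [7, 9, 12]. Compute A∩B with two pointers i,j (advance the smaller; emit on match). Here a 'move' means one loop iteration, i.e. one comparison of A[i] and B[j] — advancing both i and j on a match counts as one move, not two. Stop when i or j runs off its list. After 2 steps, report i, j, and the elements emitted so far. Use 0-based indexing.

i=0 j=0: 7==7 emit, i++,j++
i=1 j=1: 14>9, j++

i=1, j=2, emitted=[7]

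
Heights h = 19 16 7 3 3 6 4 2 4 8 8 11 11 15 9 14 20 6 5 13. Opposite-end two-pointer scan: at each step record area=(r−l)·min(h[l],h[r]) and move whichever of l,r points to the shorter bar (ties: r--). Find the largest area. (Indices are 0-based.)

max area = 304

l=0 r=19: min(19,13)*19=247 best=247 *, r--
l=0 r=18: min(19,5)*18=90 best=247, r--
l=0 r=17: min(19,6)*17=102 best=247, r--
l=0 r=16: min(19,20)*16=304 best=304 *, l++
l=1 r=16: min(16,20)*15=240 best=304, l++
l=2 r=16: min(7,20)*14=98 best=304, l++
l=3 r=16: min(3,20)*13=39 best=304, l++
l=4 r=16: min(3,20)*12=36 best=304, l++
l=5 r=16: min(6,20)*11=66 best=304, l++
l=6 r=16: min(4,20)*10=40 best=304, l++
l=7 r=16: min(2,20)*9=18 best=304, l++
l=8 r=16: min(4,20)*8=32 best=304, l++
l=9 r=16: min(8,20)*7=56 best=304, l++
l=10 r=16: min(8,20)*6=48 best=304, l++
l=11 r=16: min(11,20)*5=55 best=304, l++
l=12 r=16: min(11,20)*4=44 best=304, l++
l=13 r=16: min(15,20)*3=45 best=304, l++
l=14 r=16: min(9,20)*2=18 best=304, l++
l=15 r=16: min(14,20)*1=14 best=304, l++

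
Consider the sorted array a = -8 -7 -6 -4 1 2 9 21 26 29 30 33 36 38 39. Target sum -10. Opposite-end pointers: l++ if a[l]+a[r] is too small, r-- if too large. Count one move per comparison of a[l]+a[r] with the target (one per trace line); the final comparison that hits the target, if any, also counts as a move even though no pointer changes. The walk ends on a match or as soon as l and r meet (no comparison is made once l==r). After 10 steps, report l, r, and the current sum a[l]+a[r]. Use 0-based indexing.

l=0, r=4, sum=-7

l=0 r=14: -8+39=31 >-10, r--
l=0 r=13: -8+38=30 >-10, r--
l=0 r=12: -8+36=28 >-10, r--
l=0 r=11: -8+33=25 >-10, r--
l=0 r=10: -8+30=22 >-10, r--
l=0 r=9: -8+29=21 >-10, r--
l=0 r=8: -8+26=18 >-10, r--
l=0 r=7: -8+21=13 >-10, r--
l=0 r=6: -8+9=1 >-10, r--
l=0 r=5: -8+2=-6 >-10, r--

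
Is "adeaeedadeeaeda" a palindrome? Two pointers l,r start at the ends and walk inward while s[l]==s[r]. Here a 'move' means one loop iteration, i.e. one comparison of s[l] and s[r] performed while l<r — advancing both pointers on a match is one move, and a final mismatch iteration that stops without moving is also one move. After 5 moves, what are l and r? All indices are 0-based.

l=0 r=14: 'a'=='a', l++,r--
l=1 r=13: 'd'=='d', l++,r--
l=2 r=12: 'e'=='e', l++,r--
l=3 r=11: 'a'=='a', l++,r--
l=4 r=10: 'e'=='e', l++,r--

l=5, r=9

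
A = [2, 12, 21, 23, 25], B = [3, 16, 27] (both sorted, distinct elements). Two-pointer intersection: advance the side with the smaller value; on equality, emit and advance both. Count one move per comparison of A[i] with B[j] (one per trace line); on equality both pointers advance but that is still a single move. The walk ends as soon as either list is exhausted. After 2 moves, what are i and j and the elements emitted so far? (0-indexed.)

i=1, j=1, emitted=[]

i=0 j=0: 2<3, i++
i=1 j=0: 12>3, j++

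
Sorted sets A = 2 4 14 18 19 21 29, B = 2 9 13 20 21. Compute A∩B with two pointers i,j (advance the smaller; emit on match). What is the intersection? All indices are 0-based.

[i=0,j=0] 2==2 emit → i++,j++
[i=1,j=1] 4<9 → i++
[i=2,j=1] 14>9 → j++
[i=2,j=2] 14>13 → j++
[i=2,j=3] 14<20 → i++
[i=3,j=3] 18<20 → i++
[i=4,j=3] 19<20 → i++
[i=5,j=3] 21>20 → j++
[i=5,j=4] 21==21 emit → i++,j++

intersection = [2, 21]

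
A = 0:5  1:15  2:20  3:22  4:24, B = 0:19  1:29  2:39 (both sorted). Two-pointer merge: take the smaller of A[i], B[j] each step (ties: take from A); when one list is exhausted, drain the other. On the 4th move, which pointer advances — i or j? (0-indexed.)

i=0 j=0: A[i]=5<=B[j]=19 take 5, i++
i=1 j=0: A[i]=15<=B[j]=19 take 15, i++
i=2 j=0: A[i]=20>B[j]=19 take 19, j++
i=2 j=1: A[i]=20<=B[j]=29 take 20, i++

i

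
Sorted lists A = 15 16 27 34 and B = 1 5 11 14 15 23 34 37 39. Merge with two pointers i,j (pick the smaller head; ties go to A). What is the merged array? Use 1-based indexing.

[1, 5, 11, 14, 15, 15, 16, 23, 27, 34, 34, 37, 39]

i=1 j=1: A[i]=15>B[j]=1 take 1, j++
i=1 j=2: A[i]=15>B[j]=5 take 5, j++
i=1 j=3: A[i]=15>B[j]=11 take 11, j++
i=1 j=4: A[i]=15>B[j]=14 take 14, j++
i=1 j=5: A[i]=15<=B[j]=15 take 15, i++
i=2 j=5: A[i]=16>B[j]=15 take 15, j++
i=2 j=6: A[i]=16<=B[j]=23 take 16, i++
i=3 j=6: A[i]=27>B[j]=23 take 23, j++
i=3 j=7: A[i]=27<=B[j]=34 take 27, i++
i=4 j=7: A[i]=34<=B[j]=34 take 34, i++
i=5 j=7: A done, take B[j]=34, j++
i=5 j=8: A done, take B[j]=37, j++
i=5 j=9: A done, take B[j]=39, j++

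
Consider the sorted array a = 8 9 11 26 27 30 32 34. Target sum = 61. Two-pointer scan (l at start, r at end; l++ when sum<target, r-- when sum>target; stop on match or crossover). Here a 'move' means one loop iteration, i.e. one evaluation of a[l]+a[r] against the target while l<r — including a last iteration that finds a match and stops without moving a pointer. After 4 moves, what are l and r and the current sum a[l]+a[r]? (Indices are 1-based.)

l=5, r=8, sum=61

l=1 r=8: 8+34=42 <61, l++
l=2 r=8: 9+34=43 <61, l++
l=3 r=8: 11+34=45 <61, l++
l=4 r=8: 26+34=60 <61, l++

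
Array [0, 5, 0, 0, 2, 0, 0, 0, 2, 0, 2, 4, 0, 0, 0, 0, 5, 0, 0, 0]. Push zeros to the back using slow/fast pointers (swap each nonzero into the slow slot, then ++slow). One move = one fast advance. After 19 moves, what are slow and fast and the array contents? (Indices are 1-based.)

slow=1 fast=1: a[fast]=0, fast++
slow=1 fast=2: a[fast]=5≠0 swap→a[1]=5, slow++,fast++
slow=2 fast=3: a[fast]=0, fast++
slow=2 fast=4: a[fast]=0, fast++
slow=2 fast=5: a[fast]=2≠0 swap→a[2]=2, slow++,fast++
slow=3 fast=6: a[fast]=0, fast++
slow=3 fast=7: a[fast]=0, fast++
slow=3 fast=8: a[fast]=0, fast++
slow=3 fast=9: a[fast]=2≠0 swap→a[3]=2, slow++,fast++
slow=4 fast=10: a[fast]=0, fast++
slow=4 fast=11: a[fast]=2≠0 swap→a[4]=2, slow++,fast++
slow=5 fast=12: a[fast]=4≠0 swap→a[5]=4, slow++,fast++
slow=6 fast=13: a[fast]=0, fast++
slow=6 fast=14: a[fast]=0, fast++
slow=6 fast=15: a[fast]=0, fast++
slow=6 fast=16: a[fast]=0, fast++
slow=6 fast=17: a[fast]=5≠0 swap→a[6]=5, slow++,fast++
slow=7 fast=18: a[fast]=0, fast++
slow=7 fast=19: a[fast]=0, fast++

slow=7, fast=20, a=[5, 2, 2, 2, 4, 5, 0, 0, 0, 0, 0, 0, 0, 0, 0, 0, 0, 0, 0, 0]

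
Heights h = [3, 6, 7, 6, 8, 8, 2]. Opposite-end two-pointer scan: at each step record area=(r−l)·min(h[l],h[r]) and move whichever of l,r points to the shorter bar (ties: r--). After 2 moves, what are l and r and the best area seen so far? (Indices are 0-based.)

[0,6] min(3,2)*6=12 best=12 * → r--
[0,5] min(3,8)*5=15 best=15 * → l++

l=1, r=5, best area=15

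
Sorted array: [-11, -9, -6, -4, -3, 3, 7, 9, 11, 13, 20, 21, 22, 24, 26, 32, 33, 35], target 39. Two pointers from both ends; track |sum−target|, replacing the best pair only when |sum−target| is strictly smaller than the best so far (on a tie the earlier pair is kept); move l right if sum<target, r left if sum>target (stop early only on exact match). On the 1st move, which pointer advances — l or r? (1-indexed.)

[1,18] -11+35=24 d=15 * → l++

l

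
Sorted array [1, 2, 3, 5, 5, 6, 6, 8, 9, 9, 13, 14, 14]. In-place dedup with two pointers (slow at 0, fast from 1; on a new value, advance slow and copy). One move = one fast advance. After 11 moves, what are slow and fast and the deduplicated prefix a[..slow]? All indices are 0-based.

slow=8, fast=12, prefix=[1, 2, 3, 5, 6, 8, 9, 13, 14]

slow=0 fast=1: a[fast]=2≠a[slow]=1 write a[1]=2, slow++,fast++
slow=1 fast=2: a[fast]=3≠a[slow]=2 write a[2]=3, slow++,fast++
slow=2 fast=3: a[fast]=5≠a[slow]=3 write a[3]=5, slow++,fast++
slow=3 fast=4: a[fast]=5=a[slow] dup, fast++
slow=3 fast=5: a[fast]=6≠a[slow]=5 write a[4]=6, slow++,fast++
slow=4 fast=6: a[fast]=6=a[slow] dup, fast++
slow=4 fast=7: a[fast]=8≠a[slow]=6 write a[5]=8, slow++,fast++
slow=5 fast=8: a[fast]=9≠a[slow]=8 write a[6]=9, slow++,fast++
slow=6 fast=9: a[fast]=9=a[slow] dup, fast++
slow=6 fast=10: a[fast]=13≠a[slow]=9 write a[7]=13, slow++,fast++
slow=7 fast=11: a[fast]=14≠a[slow]=13 write a[8]=14, slow++,fast++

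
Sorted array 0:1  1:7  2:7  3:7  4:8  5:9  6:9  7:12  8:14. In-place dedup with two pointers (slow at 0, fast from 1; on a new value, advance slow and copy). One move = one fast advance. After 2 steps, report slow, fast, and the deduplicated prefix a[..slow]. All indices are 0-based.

slow=0 fast=1: a[fast]=7≠a[slow]=1 write a[1]=7, slow++,fast++
slow=1 fast=2: a[fast]=7=a[slow] dup, fast++

slow=1, fast=3, prefix=[1, 7]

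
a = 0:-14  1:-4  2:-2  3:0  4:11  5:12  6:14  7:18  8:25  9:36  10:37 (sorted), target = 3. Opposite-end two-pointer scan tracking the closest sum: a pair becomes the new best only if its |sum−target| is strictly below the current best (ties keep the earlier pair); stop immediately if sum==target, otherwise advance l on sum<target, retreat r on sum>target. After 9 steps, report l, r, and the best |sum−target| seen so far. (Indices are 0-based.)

l=0 r=10: -14+37=23 d=20 *, r--
l=0 r=9: -14+36=22 d=19 *, r--
l=0 r=8: -14+25=11 d=8 *, r--
l=0 r=7: -14+18=4 d=1 *, r--
l=0 r=6: -14+14=0 d=3, l++
l=1 r=6: -4+14=10 d=7, r--
l=1 r=5: -4+12=8 d=5, r--
l=1 r=4: -4+11=7 d=4, r--
l=1 r=3: -4+0=-4 d=7, l++

l=2, r=3, best |Δ|=1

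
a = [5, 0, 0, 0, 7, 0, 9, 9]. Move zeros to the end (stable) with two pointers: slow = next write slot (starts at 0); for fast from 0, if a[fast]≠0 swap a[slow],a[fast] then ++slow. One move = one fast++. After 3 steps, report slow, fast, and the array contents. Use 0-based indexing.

slow=1, fast=3, a=[5, 0, 0, 0, 7, 0, 9, 9]

(s=0,f=0) a[fast]=5≠0 swap→a[0]=5 → slow++,fast++
(s=1,f=1) a[fast]=0 → fast++
(s=1,f=2) a[fast]=0 → fast++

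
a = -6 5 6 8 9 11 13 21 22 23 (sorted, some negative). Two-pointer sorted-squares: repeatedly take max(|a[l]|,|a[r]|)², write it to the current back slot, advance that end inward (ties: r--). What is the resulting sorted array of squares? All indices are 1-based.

[25, 36, 36, 64, 81, 121, 169, 441, 484, 529]

l=1 r=10: |-6|<=|23| out[10]=529, r--
l=1 r=9: |-6|<=|22| out[9]=484, r--
l=1 r=8: |-6|<=|21| out[8]=441, r--
l=1 r=7: |-6|<=|13| out[7]=169, r--
l=1 r=6: |-6|<=|11| out[6]=121, r--
l=1 r=5: |-6|<=|9| out[5]=81, r--
l=1 r=4: |-6|<=|8| out[4]=64, r--
l=1 r=3: |-6|<=|6| out[3]=36, r--
l=1 r=2: |-6|>|5| out[2]=36, l++
l=2 r=2: |5|<=|5| out[1]=25, r--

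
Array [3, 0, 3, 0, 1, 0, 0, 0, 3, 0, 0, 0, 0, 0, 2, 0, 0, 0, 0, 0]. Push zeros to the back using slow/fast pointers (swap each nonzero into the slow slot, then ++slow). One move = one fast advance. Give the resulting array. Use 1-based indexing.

[3, 3, 1, 3, 2, 0, 0, 0, 0, 0, 0, 0, 0, 0, 0, 0, 0, 0, 0, 0]

(s=1,f=1) a[fast]=3≠0 swap→a[1]=3 → slow++,fast++
(s=2,f=2) a[fast]=0 → fast++
(s=2,f=3) a[fast]=3≠0 swap→a[2]=3 → slow++,fast++
(s=3,f=4) a[fast]=0 → fast++
(s=3,f=5) a[fast]=1≠0 swap→a[3]=1 → slow++,fast++
(s=4,f=6) a[fast]=0 → fast++
(s=4,f=7) a[fast]=0 → fast++
(s=4,f=8) a[fast]=0 → fast++
(s=4,f=9) a[fast]=3≠0 swap→a[4]=3 → slow++,fast++
(s=5,f=10) a[fast]=0 → fast++
(s=5,f=11) a[fast]=0 → fast++
(s=5,f=12) a[fast]=0 → fast++
(s=5,f=13) a[fast]=0 → fast++
(s=5,f=14) a[fast]=0 → fast++
(s=5,f=15) a[fast]=2≠0 swap→a[5]=2 → slow++,fast++
(s=6,f=16) a[fast]=0 → fast++
(s=6,f=17) a[fast]=0 → fast++
(s=6,f=18) a[fast]=0 → fast++
(s=6,f=19) a[fast]=0 → fast++
(s=6,f=20) a[fast]=0 → fast++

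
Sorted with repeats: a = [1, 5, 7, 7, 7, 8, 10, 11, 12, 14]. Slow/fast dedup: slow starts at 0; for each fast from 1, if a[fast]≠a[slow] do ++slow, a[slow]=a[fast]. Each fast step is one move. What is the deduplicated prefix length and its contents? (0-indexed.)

(s=0,f=1) a[fast]=5≠a[slow]=1 write a[1]=5 → slow++,fast++
(s=1,f=2) a[fast]=7≠a[slow]=5 write a[2]=7 → slow++,fast++
(s=2,f=3) a[fast]=7=a[slow] dup → fast++
(s=2,f=4) a[fast]=7=a[slow] dup → fast++
(s=2,f=5) a[fast]=8≠a[slow]=7 write a[3]=8 → slow++,fast++
(s=3,f=6) a[fast]=10≠a[slow]=8 write a[4]=10 → slow++,fast++
(s=4,f=7) a[fast]=11≠a[slow]=10 write a[5]=11 → slow++,fast++
(s=5,f=8) a[fast]=12≠a[slow]=11 write a[6]=12 → slow++,fast++
(s=6,f=9) a[fast]=14≠a[slow]=12 write a[7]=14 → slow++,fast++

length 8; prefix = [1, 5, 7, 8, 10, 11, 12, 14]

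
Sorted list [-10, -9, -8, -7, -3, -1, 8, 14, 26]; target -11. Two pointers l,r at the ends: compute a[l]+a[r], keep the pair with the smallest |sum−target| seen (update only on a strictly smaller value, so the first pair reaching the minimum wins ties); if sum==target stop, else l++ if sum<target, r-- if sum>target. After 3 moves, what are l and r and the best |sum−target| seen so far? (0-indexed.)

[0,8] -10+26=16 d=27 * → r--
[0,7] -10+14=4 d=15 * → r--
[0,6] -10+8=-2 d=9 * → r--

l=0, r=5, best |Δ|=9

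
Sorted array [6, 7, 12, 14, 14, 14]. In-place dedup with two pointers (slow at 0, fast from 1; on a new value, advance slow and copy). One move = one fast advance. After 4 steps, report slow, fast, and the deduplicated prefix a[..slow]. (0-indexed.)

(s=0,f=1) a[fast]=7≠a[slow]=6 write a[1]=7 → slow++,fast++
(s=1,f=2) a[fast]=12≠a[slow]=7 write a[2]=12 → slow++,fast++
(s=2,f=3) a[fast]=14≠a[slow]=12 write a[3]=14 → slow++,fast++
(s=3,f=4) a[fast]=14=a[slow] dup → fast++

slow=3, fast=5, prefix=[6, 7, 12, 14]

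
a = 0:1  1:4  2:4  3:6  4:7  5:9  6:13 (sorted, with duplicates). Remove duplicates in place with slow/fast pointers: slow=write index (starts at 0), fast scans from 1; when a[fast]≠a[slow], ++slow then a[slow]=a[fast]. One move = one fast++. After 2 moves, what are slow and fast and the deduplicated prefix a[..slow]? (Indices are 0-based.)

slow=0 fast=1: a[fast]=4≠a[slow]=1 write a[1]=4, slow++,fast++
slow=1 fast=2: a[fast]=4=a[slow] dup, fast++

slow=1, fast=3, prefix=[1, 4]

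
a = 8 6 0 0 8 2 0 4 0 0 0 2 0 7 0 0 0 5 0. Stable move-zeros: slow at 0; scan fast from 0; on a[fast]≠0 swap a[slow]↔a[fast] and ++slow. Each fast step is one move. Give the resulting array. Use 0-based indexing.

(s=0,f=0) a[fast]=8≠0 swap→a[0]=8 → slow++,fast++
(s=1,f=1) a[fast]=6≠0 swap→a[1]=6 → slow++,fast++
(s=2,f=2) a[fast]=0 → fast++
(s=2,f=3) a[fast]=0 → fast++
(s=2,f=4) a[fast]=8≠0 swap→a[2]=8 → slow++,fast++
(s=3,f=5) a[fast]=2≠0 swap→a[3]=2 → slow++,fast++
(s=4,f=6) a[fast]=0 → fast++
(s=4,f=7) a[fast]=4≠0 swap→a[4]=4 → slow++,fast++
(s=5,f=8) a[fast]=0 → fast++
(s=5,f=9) a[fast]=0 → fast++
(s=5,f=10) a[fast]=0 → fast++
(s=5,f=11) a[fast]=2≠0 swap→a[5]=2 → slow++,fast++
(s=6,f=12) a[fast]=0 → fast++
(s=6,f=13) a[fast]=7≠0 swap→a[6]=7 → slow++,fast++
(s=7,f=14) a[fast]=0 → fast++
(s=7,f=15) a[fast]=0 → fast++
(s=7,f=16) a[fast]=0 → fast++
(s=7,f=17) a[fast]=5≠0 swap→a[7]=5 → slow++,fast++
(s=8,f=18) a[fast]=0 → fast++

[8, 6, 8, 2, 4, 2, 7, 5, 0, 0, 0, 0, 0, 0, 0, 0, 0, 0, 0]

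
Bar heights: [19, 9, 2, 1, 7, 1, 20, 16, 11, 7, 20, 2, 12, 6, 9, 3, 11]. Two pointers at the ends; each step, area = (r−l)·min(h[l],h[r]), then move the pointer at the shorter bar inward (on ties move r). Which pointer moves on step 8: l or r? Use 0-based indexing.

[0,16] min(19,11)*16=176 best=176 * → r--
[0,15] min(19,3)*15=45 best=176 → r--
[0,14] min(19,9)*14=126 best=176 → r--
[0,13] min(19,6)*13=78 best=176 → r--
[0,12] min(19,12)*12=144 best=176 → r--
[0,11] min(19,2)*11=22 best=176 → r--
[0,10] min(19,20)*10=190 best=190 * → l++
[1,10] min(9,20)*9=81 best=190 → l++

l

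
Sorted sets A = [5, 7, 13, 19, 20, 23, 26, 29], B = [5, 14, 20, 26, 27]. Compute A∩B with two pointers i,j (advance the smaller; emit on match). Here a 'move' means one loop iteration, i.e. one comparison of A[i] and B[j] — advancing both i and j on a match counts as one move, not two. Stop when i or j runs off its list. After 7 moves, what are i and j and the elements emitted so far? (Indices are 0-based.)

[i=0,j=0] 5==5 emit → i++,j++
[i=1,j=1] 7<14 → i++
[i=2,j=1] 13<14 → i++
[i=3,j=1] 19>14 → j++
[i=3,j=2] 19<20 → i++
[i=4,j=2] 20==20 emit → i++,j++
[i=5,j=3] 23<26 → i++

i=6, j=3, emitted=[5, 20]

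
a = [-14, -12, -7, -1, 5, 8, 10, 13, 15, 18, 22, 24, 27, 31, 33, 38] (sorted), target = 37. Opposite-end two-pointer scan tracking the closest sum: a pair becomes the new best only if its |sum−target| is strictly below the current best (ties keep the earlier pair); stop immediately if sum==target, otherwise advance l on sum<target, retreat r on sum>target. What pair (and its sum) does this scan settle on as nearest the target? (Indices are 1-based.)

pair (-1, 38) with sum 37 (|Δ|=0)

l=1 r=16: -14+38=24 d=13 *, l++
l=2 r=16: -12+38=26 d=11 *, l++
l=3 r=16: -7+38=31 d=6 *, l++
l=4 r=16: -1+38=37 d=0 *, stop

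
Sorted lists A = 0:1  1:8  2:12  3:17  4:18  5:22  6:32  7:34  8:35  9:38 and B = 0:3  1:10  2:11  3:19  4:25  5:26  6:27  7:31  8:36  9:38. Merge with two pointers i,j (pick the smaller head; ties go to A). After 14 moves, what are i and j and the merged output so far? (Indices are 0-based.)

i=6, j=8, merged so far=[1, 3, 8, 10, 11, 12, 17, 18, 19, 22, 25, 26, 27, 31]

i=0 j=0: A[i]=1<=B[j]=3 take 1, i++
i=1 j=0: A[i]=8>B[j]=3 take 3, j++
i=1 j=1: A[i]=8<=B[j]=10 take 8, i++
i=2 j=1: A[i]=12>B[j]=10 take 10, j++
i=2 j=2: A[i]=12>B[j]=11 take 11, j++
i=2 j=3: A[i]=12<=B[j]=19 take 12, i++
i=3 j=3: A[i]=17<=B[j]=19 take 17, i++
i=4 j=3: A[i]=18<=B[j]=19 take 18, i++
i=5 j=3: A[i]=22>B[j]=19 take 19, j++
i=5 j=4: A[i]=22<=B[j]=25 take 22, i++
i=6 j=4: A[i]=32>B[j]=25 take 25, j++
i=6 j=5: A[i]=32>B[j]=26 take 26, j++
i=6 j=6: A[i]=32>B[j]=27 take 27, j++
i=6 j=7: A[i]=32>B[j]=31 take 31, j++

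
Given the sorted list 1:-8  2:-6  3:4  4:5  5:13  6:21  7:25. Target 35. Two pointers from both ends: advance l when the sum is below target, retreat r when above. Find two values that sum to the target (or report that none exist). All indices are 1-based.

[1,7] -8+25=17 <35 → l++
[2,7] -6+25=19 <35 → l++
[3,7] 4+25=29 <35 → l++
[4,7] 5+25=30 <35 → l++
[5,7] 13+25=38 >35 → r--
[5,6] 13+21=34 <35 → l++

no pair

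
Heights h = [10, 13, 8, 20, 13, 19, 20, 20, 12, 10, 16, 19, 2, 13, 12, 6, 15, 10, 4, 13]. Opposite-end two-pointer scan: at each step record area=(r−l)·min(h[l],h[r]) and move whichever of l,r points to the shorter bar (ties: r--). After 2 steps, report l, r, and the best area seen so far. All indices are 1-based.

[1,20] min(10,13)*19=190 best=190 * → l++
[2,20] min(13,13)*18=234 best=234 * → r--

l=2, r=19, best area=234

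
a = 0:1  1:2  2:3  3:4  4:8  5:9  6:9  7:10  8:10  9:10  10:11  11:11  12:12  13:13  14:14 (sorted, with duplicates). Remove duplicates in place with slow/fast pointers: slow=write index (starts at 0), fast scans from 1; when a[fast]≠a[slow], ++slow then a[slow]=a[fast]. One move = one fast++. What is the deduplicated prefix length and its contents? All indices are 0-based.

length 11; prefix = [1, 2, 3, 4, 8, 9, 10, 11, 12, 13, 14]

(s=0,f=1) a[fast]=2≠a[slow]=1 write a[1]=2 → slow++,fast++
(s=1,f=2) a[fast]=3≠a[slow]=2 write a[2]=3 → slow++,fast++
(s=2,f=3) a[fast]=4≠a[slow]=3 write a[3]=4 → slow++,fast++
(s=3,f=4) a[fast]=8≠a[slow]=4 write a[4]=8 → slow++,fast++
(s=4,f=5) a[fast]=9≠a[slow]=8 write a[5]=9 → slow++,fast++
(s=5,f=6) a[fast]=9=a[slow] dup → fast++
(s=5,f=7) a[fast]=10≠a[slow]=9 write a[6]=10 → slow++,fast++
(s=6,f=8) a[fast]=10=a[slow] dup → fast++
(s=6,f=9) a[fast]=10=a[slow] dup → fast++
(s=6,f=10) a[fast]=11≠a[slow]=10 write a[7]=11 → slow++,fast++
(s=7,f=11) a[fast]=11=a[slow] dup → fast++
(s=7,f=12) a[fast]=12≠a[slow]=11 write a[8]=12 → slow++,fast++
(s=8,f=13) a[fast]=13≠a[slow]=12 write a[9]=13 → slow++,fast++
(s=9,f=14) a[fast]=14≠a[slow]=13 write a[10]=14 → slow++,fast++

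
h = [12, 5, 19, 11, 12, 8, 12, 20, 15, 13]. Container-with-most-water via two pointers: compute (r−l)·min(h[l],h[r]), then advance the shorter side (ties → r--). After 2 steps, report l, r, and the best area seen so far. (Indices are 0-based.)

[0,9] min(12,13)*9=108 best=108 * → l++
[1,9] min(5,13)*8=40 best=108 → l++

l=2, r=9, best area=108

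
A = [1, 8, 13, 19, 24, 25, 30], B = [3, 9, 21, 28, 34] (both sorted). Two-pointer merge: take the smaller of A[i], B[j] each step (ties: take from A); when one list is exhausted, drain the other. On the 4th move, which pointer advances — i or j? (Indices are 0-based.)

[i=0,j=0] A[i]=1<=B[j]=3 take 1 → i++
[i=1,j=0] A[i]=8>B[j]=3 take 3 → j++
[i=1,j=1] A[i]=8<=B[j]=9 take 8 → i++
[i=2,j=1] A[i]=13>B[j]=9 take 9 → j++

j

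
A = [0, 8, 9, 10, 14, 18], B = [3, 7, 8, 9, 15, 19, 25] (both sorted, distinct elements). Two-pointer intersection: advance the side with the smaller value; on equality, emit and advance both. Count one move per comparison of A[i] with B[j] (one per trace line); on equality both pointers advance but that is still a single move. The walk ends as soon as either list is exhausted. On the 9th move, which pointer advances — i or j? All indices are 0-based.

i

i=0 j=0: 0<3, i++
i=1 j=0: 8>3, j++
i=1 j=1: 8>7, j++
i=1 j=2: 8==8 emit, i++,j++
i=2 j=3: 9==9 emit, i++,j++
i=3 j=4: 10<15, i++
i=4 j=4: 14<15, i++
i=5 j=4: 18>15, j++
i=5 j=5: 18<19, i++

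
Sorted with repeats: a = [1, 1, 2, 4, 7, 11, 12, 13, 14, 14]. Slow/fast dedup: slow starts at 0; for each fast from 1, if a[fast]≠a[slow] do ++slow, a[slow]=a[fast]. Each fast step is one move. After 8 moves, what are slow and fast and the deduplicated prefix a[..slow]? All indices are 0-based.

(s=0,f=1) a[fast]=1=a[slow] dup → fast++
(s=0,f=2) a[fast]=2≠a[slow]=1 write a[1]=2 → slow++,fast++
(s=1,f=3) a[fast]=4≠a[slow]=2 write a[2]=4 → slow++,fast++
(s=2,f=4) a[fast]=7≠a[slow]=4 write a[3]=7 → slow++,fast++
(s=3,f=5) a[fast]=11≠a[slow]=7 write a[4]=11 → slow++,fast++
(s=4,f=6) a[fast]=12≠a[slow]=11 write a[5]=12 → slow++,fast++
(s=5,f=7) a[fast]=13≠a[slow]=12 write a[6]=13 → slow++,fast++
(s=6,f=8) a[fast]=14≠a[slow]=13 write a[7]=14 → slow++,fast++

slow=7, fast=9, prefix=[1, 2, 4, 7, 11, 12, 13, 14]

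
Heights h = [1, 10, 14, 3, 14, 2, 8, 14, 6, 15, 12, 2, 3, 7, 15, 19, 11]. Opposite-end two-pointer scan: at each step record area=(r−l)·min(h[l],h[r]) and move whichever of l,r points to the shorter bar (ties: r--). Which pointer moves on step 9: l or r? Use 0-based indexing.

l

l=0 r=16: min(1,11)*16=16 best=16 *, l++
l=1 r=16: min(10,11)*15=150 best=150 *, l++
l=2 r=16: min(14,11)*14=154 best=154 *, r--
l=2 r=15: min(14,19)*13=182 best=182 *, l++
l=3 r=15: min(3,19)*12=36 best=182, l++
l=4 r=15: min(14,19)*11=154 best=182, l++
l=5 r=15: min(2,19)*10=20 best=182, l++
l=6 r=15: min(8,19)*9=72 best=182, l++
l=7 r=15: min(14,19)*8=112 best=182, l++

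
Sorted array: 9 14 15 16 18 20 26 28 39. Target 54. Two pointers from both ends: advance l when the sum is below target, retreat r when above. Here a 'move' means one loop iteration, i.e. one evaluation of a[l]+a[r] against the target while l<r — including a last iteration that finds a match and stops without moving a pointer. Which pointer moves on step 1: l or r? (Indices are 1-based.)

l=1 r=9: 9+39=48 <54, l++

l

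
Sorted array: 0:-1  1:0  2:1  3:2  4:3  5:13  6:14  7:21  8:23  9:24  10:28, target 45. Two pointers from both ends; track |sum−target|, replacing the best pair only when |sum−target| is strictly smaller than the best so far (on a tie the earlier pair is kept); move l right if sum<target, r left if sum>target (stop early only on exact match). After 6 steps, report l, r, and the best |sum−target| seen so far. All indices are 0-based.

l=6, r=10, best |Δ|=4

l=0 r=10: -1+28=27 d=18 *, l++
l=1 r=10: 0+28=28 d=17 *, l++
l=2 r=10: 1+28=29 d=16 *, l++
l=3 r=10: 2+28=30 d=15 *, l++
l=4 r=10: 3+28=31 d=14 *, l++
l=5 r=10: 13+28=41 d=4 *, l++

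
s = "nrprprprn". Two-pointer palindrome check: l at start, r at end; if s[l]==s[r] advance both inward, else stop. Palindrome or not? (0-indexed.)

palindrome

l=0 r=8: 'n'=='n', l++,r--
l=1 r=7: 'r'=='r', l++,r--
l=2 r=6: 'p'=='p', l++,r--
l=3 r=5: 'r'=='r', l++,r--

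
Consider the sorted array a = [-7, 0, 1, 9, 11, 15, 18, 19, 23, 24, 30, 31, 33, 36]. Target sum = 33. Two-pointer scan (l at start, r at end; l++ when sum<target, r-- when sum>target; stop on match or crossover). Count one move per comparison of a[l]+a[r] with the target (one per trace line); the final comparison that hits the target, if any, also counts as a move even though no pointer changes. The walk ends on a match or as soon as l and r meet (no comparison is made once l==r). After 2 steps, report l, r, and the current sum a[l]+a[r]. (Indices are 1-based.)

l=2, r=13, sum=33

l=1 r=14: -7+36=29 <33, l++
l=2 r=14: 0+36=36 >33, r--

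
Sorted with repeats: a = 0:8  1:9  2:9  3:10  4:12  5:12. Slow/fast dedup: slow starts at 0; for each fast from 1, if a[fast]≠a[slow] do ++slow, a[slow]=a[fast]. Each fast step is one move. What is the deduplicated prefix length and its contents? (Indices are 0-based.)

slow=0 fast=1: a[fast]=9≠a[slow]=8 write a[1]=9, slow++,fast++
slow=1 fast=2: a[fast]=9=a[slow] dup, fast++
slow=1 fast=3: a[fast]=10≠a[slow]=9 write a[2]=10, slow++,fast++
slow=2 fast=4: a[fast]=12≠a[slow]=10 write a[3]=12, slow++,fast++
slow=3 fast=5: a[fast]=12=a[slow] dup, fast++

length 4; prefix = [8, 9, 10, 12]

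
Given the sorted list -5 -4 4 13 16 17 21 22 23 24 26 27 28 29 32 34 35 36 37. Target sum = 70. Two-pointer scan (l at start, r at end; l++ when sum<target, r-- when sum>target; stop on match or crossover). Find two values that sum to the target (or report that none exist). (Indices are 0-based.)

l=0 r=18: -5+37=32 <70, l++
l=1 r=18: -4+37=33 <70, l++
l=2 r=18: 4+37=41 <70, l++
l=3 r=18: 13+37=50 <70, l++
l=4 r=18: 16+37=53 <70, l++
l=5 r=18: 17+37=54 <70, l++
l=6 r=18: 21+37=58 <70, l++
l=7 r=18: 22+37=59 <70, l++
l=8 r=18: 23+37=60 <70, l++
l=9 r=18: 24+37=61 <70, l++
l=10 r=18: 26+37=63 <70, l++
l=11 r=18: 27+37=64 <70, l++
l=12 r=18: 28+37=65 <70, l++
l=13 r=18: 29+37=66 <70, l++
l=14 r=18: 32+37=69 <70, l++
l=15 r=18: 34+37=71 >70, r--
l=15 r=17: 34+36=70, found

(34, 36)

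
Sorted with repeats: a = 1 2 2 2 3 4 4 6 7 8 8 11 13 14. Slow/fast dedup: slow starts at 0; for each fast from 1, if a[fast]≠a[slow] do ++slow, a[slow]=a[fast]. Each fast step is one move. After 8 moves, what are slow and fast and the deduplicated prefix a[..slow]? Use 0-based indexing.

slow=5, fast=9, prefix=[1, 2, 3, 4, 6, 7]

(s=0,f=1) a[fast]=2≠a[slow]=1 write a[1]=2 → slow++,fast++
(s=1,f=2) a[fast]=2=a[slow] dup → fast++
(s=1,f=3) a[fast]=2=a[slow] dup → fast++
(s=1,f=4) a[fast]=3≠a[slow]=2 write a[2]=3 → slow++,fast++
(s=2,f=5) a[fast]=4≠a[slow]=3 write a[3]=4 → slow++,fast++
(s=3,f=6) a[fast]=4=a[slow] dup → fast++
(s=3,f=7) a[fast]=6≠a[slow]=4 write a[4]=6 → slow++,fast++
(s=4,f=8) a[fast]=7≠a[slow]=6 write a[5]=7 → slow++,fast++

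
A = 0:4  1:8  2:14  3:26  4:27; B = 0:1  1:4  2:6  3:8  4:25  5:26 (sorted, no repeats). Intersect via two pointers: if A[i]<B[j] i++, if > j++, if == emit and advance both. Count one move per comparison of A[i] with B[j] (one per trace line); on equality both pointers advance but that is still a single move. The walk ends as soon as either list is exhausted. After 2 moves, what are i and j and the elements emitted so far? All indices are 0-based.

[i=0,j=0] 4>1 → j++
[i=0,j=1] 4==4 emit → i++,j++

i=1, j=2, emitted=[4]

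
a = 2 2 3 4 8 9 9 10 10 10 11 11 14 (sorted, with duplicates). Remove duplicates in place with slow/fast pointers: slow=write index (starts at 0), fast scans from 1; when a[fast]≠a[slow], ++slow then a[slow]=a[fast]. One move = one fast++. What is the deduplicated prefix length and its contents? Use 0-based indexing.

length 8; prefix = [2, 3, 4, 8, 9, 10, 11, 14]

(s=0,f=1) a[fast]=2=a[slow] dup → fast++
(s=0,f=2) a[fast]=3≠a[slow]=2 write a[1]=3 → slow++,fast++
(s=1,f=3) a[fast]=4≠a[slow]=3 write a[2]=4 → slow++,fast++
(s=2,f=4) a[fast]=8≠a[slow]=4 write a[3]=8 → slow++,fast++
(s=3,f=5) a[fast]=9≠a[slow]=8 write a[4]=9 → slow++,fast++
(s=4,f=6) a[fast]=9=a[slow] dup → fast++
(s=4,f=7) a[fast]=10≠a[slow]=9 write a[5]=10 → slow++,fast++
(s=5,f=8) a[fast]=10=a[slow] dup → fast++
(s=5,f=9) a[fast]=10=a[slow] dup → fast++
(s=5,f=10) a[fast]=11≠a[slow]=10 write a[6]=11 → slow++,fast++
(s=6,f=11) a[fast]=11=a[slow] dup → fast++
(s=6,f=12) a[fast]=14≠a[slow]=11 write a[7]=14 → slow++,fast++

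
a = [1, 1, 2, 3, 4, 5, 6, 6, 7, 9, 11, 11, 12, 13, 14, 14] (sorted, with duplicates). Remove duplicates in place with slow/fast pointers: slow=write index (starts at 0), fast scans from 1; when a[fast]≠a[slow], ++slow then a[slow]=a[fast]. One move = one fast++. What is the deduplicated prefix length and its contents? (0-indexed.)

slow=0 fast=1: a[fast]=1=a[slow] dup, fast++
slow=0 fast=2: a[fast]=2≠a[slow]=1 write a[1]=2, slow++,fast++
slow=1 fast=3: a[fast]=3≠a[slow]=2 write a[2]=3, slow++,fast++
slow=2 fast=4: a[fast]=4≠a[slow]=3 write a[3]=4, slow++,fast++
slow=3 fast=5: a[fast]=5≠a[slow]=4 write a[4]=5, slow++,fast++
slow=4 fast=6: a[fast]=6≠a[slow]=5 write a[5]=6, slow++,fast++
slow=5 fast=7: a[fast]=6=a[slow] dup, fast++
slow=5 fast=8: a[fast]=7≠a[slow]=6 write a[6]=7, slow++,fast++
slow=6 fast=9: a[fast]=9≠a[slow]=7 write a[7]=9, slow++,fast++
slow=7 fast=10: a[fast]=11≠a[slow]=9 write a[8]=11, slow++,fast++
slow=8 fast=11: a[fast]=11=a[slow] dup, fast++
slow=8 fast=12: a[fast]=12≠a[slow]=11 write a[9]=12, slow++,fast++
slow=9 fast=13: a[fast]=13≠a[slow]=12 write a[10]=13, slow++,fast++
slow=10 fast=14: a[fast]=14≠a[slow]=13 write a[11]=14, slow++,fast++
slow=11 fast=15: a[fast]=14=a[slow] dup, fast++

length 12; prefix = [1, 2, 3, 4, 5, 6, 7, 9, 11, 12, 13, 14]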